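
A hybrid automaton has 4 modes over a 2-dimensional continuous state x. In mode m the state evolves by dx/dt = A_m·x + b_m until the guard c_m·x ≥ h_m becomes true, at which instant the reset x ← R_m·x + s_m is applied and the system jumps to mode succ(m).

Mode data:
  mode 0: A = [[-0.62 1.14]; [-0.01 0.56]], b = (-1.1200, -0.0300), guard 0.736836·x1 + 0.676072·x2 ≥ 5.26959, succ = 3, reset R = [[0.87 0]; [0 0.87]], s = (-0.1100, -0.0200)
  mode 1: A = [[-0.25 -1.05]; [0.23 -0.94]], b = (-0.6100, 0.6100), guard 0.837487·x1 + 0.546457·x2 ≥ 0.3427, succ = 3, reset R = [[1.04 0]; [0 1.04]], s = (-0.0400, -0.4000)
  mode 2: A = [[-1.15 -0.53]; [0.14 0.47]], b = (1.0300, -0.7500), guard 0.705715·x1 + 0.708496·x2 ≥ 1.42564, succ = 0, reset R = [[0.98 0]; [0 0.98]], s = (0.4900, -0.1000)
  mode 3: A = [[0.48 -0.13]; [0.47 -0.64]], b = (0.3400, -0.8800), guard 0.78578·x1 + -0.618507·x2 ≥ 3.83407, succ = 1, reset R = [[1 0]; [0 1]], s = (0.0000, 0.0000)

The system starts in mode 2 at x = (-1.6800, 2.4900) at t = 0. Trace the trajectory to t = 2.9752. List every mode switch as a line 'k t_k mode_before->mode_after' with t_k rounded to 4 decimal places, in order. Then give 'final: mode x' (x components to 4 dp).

1 0.9410 2->0
2 2.1063 0->3
final: 3 3.0976 2.7128

Mode 2: guard c·x = 1.4256 hit at Δt = 0.9410 (t = 0.9410), x⁻ = (-0.7840, 2.7931) → reset → x⁺ = (-0.2783, 2.6372), jump to mode 0
Mode 0: guard c·x = 5.2696 hit at Δt = 1.1653 (t = 2.1063), x⁻ = (2.5634, 5.0006) → reset → x⁺ = (2.1202, 4.3305), jump to mode 3
Mode 3: flow for 0.8689 to horizon, guard not reached → x = (3.0976, 2.7128)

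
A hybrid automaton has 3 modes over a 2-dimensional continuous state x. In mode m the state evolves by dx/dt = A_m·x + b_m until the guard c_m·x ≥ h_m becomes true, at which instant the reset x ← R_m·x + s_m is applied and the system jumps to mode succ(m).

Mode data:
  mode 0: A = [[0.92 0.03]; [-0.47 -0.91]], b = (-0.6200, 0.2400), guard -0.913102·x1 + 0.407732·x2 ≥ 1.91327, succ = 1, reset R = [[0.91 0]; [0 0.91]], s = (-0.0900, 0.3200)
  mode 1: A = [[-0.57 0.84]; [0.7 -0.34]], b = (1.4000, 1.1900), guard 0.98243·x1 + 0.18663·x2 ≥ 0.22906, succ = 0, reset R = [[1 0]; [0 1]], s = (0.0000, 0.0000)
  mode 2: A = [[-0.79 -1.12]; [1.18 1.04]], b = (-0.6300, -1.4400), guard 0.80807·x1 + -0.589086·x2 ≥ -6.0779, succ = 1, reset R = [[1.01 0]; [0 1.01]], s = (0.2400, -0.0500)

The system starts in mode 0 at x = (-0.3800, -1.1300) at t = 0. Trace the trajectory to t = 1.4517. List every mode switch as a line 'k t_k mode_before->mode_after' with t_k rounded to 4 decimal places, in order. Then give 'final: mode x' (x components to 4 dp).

Mode 0: guard c·x = 1.9133 hit at Δt = 1.0215 (t = 1.0215), x⁻ = (-2.0532, 0.0944) → reset → x⁺ = (-1.9584, 0.4059), jump to mode 1
Mode 1: flow for 0.4302 to horizon, guard not reached → x = (-0.8712, 0.4402)

1 1.0215 0->1
final: 1 -0.8712 0.4402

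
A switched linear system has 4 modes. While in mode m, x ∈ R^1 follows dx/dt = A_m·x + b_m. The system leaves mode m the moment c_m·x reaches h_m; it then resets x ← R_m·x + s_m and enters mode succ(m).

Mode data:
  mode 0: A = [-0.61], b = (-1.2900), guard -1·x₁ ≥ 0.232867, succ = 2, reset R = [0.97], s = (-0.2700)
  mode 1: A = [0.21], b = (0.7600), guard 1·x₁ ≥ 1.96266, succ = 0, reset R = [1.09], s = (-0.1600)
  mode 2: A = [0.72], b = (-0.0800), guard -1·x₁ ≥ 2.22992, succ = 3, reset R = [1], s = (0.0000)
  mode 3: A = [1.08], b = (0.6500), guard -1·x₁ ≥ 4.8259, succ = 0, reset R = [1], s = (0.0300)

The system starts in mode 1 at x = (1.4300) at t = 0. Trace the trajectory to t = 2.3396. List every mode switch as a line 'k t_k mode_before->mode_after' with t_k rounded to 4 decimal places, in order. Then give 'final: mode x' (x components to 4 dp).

Mode 1: guard c·x = 1.9627 hit at Δt = 0.4776 (t = 0.4776), x⁻ = (1.9627) → reset → x⁺ = (1.9793), jump to mode 0
Mode 0: guard c·x = 0.2329 hit at Δt = 1.2742 (t = 1.7518), x⁻ = (-0.2329) → reset → x⁺ = (-0.4959), jump to mode 2
Mode 2: flow for 0.5878 to horizon, guard not reached → x = (-0.8157)

1 0.4776 1->0
2 1.7518 0->2
final: 2 -0.8157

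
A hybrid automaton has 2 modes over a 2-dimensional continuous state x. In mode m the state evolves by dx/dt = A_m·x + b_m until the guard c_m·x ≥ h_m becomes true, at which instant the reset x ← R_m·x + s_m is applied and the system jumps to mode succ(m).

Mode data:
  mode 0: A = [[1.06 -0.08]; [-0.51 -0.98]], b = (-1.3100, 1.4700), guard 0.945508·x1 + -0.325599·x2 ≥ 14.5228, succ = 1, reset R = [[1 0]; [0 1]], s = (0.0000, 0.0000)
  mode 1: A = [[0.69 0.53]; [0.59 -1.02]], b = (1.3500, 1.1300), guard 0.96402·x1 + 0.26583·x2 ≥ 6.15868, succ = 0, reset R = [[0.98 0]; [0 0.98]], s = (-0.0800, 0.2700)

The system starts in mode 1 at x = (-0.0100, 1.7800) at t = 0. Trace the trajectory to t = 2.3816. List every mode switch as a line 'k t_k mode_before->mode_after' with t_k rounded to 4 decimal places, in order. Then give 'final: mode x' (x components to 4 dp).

1 1.4362 1->0
final: 0 12.6267 -0.8056

Mode 1: guard c·x = 6.1587 hit at Δt = 1.4362 (t = 1.4362), x⁻ = (5.6731, 2.5944) → reset → x⁺ = (5.4797, 2.8125), jump to mode 0
Mode 0: flow for 0.9454 to horizon, guard not reached → x = (12.6267, -0.8056)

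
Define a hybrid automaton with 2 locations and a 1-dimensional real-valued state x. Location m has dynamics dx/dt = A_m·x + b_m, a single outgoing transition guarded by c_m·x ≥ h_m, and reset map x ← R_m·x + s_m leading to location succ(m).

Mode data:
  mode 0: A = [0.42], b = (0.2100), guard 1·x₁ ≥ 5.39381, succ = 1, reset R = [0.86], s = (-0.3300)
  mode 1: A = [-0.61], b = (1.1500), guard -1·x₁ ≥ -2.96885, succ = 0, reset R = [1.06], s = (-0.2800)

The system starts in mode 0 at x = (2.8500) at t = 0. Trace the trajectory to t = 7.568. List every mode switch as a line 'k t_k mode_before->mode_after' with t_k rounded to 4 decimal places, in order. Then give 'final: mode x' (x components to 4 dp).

1 1.3451 0->1
2 2.6646 1->0
3 3.9977 0->1
4 5.3172 1->0
5 6.6502 0->1
final: 1 3.2697

Mode 0: guard c·x = 5.3938 hit at Δt = 1.3451 (t = 1.3451), x⁻ = (5.3938) → reset → x⁺ = (4.3087), jump to mode 1
Mode 1: guard c·x = -2.9689 hit at Δt = 1.3195 (t = 2.6646), x⁻ = (2.9689) → reset → x⁺ = (2.8670), jump to mode 0
Mode 0: guard c·x = 5.3938 hit at Δt = 1.3331 (t = 3.9977), x⁻ = (5.3938) → reset → x⁺ = (4.3087), jump to mode 1
Mode 1: guard c·x = -2.9689 hit at Δt = 1.3195 (t = 5.3172), x⁻ = (2.9689) → reset → x⁺ = (2.8670), jump to mode 0
Mode 0: guard c·x = 5.3938 hit at Δt = 1.3331 (t = 6.6502), x⁻ = (5.3938) → reset → x⁺ = (4.3087), jump to mode 1
Mode 1: flow for 0.9178 to horizon, guard not reached → x = (3.2697)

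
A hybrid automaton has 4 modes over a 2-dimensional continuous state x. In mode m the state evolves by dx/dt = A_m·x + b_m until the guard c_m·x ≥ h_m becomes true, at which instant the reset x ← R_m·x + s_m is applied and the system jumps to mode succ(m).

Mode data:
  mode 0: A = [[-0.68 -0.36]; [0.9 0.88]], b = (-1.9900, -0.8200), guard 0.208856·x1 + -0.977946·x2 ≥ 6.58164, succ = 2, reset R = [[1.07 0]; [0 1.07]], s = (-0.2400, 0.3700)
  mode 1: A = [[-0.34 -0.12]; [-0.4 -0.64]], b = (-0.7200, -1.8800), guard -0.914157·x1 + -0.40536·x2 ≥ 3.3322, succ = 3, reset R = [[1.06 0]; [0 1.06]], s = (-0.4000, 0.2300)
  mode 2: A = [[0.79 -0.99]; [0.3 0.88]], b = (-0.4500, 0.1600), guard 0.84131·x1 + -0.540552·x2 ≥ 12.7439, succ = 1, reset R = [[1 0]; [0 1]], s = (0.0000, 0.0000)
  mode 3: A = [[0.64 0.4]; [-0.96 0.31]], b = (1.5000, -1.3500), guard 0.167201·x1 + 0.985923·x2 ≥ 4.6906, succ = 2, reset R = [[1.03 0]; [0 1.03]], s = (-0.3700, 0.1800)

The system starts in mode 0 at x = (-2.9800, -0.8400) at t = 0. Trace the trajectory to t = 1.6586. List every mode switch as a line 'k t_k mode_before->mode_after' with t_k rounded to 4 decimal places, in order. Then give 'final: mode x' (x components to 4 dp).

Mode 0: guard c·x = 6.5816 hit at Δt = 0.9972 (t = 0.9972), x⁻ = (-1.9200, -7.1401) → reset → x⁺ = (-2.2945, -7.2699), jump to mode 2
Mode 2: flow for 0.6614 to horizon, guard not reached → x = (4.0462, -12.8674)

1 0.9972 0->2
final: 2 4.0462 -12.8674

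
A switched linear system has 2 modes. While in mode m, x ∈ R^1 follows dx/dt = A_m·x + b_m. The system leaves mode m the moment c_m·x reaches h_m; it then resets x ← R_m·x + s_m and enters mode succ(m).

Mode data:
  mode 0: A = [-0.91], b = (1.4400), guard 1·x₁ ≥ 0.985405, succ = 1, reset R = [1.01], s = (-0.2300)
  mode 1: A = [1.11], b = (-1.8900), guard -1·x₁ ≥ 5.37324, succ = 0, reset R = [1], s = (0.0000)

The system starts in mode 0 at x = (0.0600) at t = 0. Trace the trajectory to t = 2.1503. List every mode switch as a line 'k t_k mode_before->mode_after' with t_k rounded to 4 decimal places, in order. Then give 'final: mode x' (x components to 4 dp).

1 1.0287 0->1
final: 1 -1.5529

Mode 0: guard c·x = 0.9854 hit at Δt = 1.0287 (t = 1.0287), x⁻ = (0.9854) → reset → x⁺ = (0.7653), jump to mode 1
Mode 1: flow for 1.1216 to horizon, guard not reached → x = (-1.5529)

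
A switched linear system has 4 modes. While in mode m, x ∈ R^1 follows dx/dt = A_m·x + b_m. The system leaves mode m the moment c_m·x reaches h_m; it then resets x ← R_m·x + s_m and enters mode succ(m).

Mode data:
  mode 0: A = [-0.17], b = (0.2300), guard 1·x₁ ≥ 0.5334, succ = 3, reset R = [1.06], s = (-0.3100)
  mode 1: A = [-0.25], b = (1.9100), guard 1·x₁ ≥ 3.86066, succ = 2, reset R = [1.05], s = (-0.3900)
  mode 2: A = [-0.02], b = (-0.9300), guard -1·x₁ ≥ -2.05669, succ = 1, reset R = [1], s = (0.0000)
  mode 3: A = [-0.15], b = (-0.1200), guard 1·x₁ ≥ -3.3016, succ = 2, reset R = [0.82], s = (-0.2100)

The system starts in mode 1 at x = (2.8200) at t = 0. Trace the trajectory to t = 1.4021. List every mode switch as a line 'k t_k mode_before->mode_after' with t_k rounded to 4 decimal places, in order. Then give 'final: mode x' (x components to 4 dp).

1 0.9729 1->2
final: 2 3.2349

Mode 1: guard c·x = 3.8607 hit at Δt = 0.9729 (t = 0.9729), x⁻ = (3.8607) → reset → x⁺ = (3.6637), jump to mode 2
Mode 2: flow for 0.4292 to horizon, guard not reached → x = (3.2349)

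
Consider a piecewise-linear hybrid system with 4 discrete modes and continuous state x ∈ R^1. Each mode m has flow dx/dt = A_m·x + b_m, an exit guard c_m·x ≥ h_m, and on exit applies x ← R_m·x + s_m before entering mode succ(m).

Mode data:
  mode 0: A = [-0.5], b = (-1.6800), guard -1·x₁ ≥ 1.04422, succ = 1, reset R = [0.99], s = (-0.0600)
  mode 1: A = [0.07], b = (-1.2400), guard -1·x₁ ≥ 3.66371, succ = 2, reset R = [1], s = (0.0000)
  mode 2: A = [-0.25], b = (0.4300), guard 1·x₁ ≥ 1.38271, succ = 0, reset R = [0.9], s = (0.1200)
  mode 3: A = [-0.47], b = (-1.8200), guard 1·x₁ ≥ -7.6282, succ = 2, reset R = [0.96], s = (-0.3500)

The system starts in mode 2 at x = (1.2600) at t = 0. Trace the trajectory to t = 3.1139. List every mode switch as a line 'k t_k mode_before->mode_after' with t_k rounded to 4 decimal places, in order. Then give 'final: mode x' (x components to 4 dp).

Mode 2: guard c·x = 1.3827 hit at Δt = 1.2411 (t = 1.2411), x⁻ = (1.3827) → reset → x⁺ = (1.3644), jump to mode 0
Mode 0: guard c·x = 1.0442 hit at Δt = 1.4260 (t = 2.6671), x⁻ = (-1.0442) → reset → x⁺ = (-1.0938), jump to mode 1
Mode 1: flow for 0.4468 to horizon, guard not reached → x = (-1.6913)

1 1.2411 2->0
2 2.6671 0->1
final: 1 -1.6913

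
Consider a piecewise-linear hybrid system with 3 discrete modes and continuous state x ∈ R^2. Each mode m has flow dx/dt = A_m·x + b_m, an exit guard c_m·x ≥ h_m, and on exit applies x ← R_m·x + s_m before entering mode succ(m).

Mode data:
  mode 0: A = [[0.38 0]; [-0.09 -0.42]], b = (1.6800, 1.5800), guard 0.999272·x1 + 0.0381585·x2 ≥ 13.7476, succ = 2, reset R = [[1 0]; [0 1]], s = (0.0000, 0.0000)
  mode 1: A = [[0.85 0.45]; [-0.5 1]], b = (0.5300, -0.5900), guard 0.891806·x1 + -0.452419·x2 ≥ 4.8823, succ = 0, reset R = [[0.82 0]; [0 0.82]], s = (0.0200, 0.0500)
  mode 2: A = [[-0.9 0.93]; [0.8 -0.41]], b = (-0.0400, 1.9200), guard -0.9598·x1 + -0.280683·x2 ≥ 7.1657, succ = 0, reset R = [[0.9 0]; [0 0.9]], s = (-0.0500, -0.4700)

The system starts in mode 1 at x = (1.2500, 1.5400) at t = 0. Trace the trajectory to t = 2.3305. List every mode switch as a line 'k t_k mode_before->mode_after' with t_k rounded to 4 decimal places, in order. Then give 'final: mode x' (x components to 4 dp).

1 1.1767 1->0
final: 0 9.8005 1.1705

Mode 1: guard c·x = 4.8823 hit at Δt = 1.1767 (t = 1.1767), x⁻ = (5.7712, 0.5847) → reset → x⁺ = (4.7524, 0.5294), jump to mode 0
Mode 0: flow for 1.1538 to horizon, guard not reached → x = (9.8005, 1.1705)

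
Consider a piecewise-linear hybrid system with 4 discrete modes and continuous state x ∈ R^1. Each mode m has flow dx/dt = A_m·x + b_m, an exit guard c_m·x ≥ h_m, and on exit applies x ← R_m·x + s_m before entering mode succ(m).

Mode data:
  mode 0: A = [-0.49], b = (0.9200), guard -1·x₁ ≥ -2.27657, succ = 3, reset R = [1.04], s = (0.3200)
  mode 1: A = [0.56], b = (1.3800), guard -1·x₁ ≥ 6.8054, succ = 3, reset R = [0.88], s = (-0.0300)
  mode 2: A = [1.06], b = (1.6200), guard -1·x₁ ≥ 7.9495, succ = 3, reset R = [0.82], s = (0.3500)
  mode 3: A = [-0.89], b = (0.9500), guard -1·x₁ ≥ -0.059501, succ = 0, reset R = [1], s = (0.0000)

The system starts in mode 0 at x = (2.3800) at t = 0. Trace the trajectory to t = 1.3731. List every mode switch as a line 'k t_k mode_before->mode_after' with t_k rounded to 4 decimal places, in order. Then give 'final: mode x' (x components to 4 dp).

Mode 0: guard c·x = -2.2766 hit at Δt = 0.4704 (t = 0.4704), x⁻ = (2.2766) → reset → x⁺ = (2.6876), jump to mode 3
Mode 3: flow for 0.9027 to horizon, guard not reached → x = (1.7929)

1 0.4704 0->3
final: 3 1.7929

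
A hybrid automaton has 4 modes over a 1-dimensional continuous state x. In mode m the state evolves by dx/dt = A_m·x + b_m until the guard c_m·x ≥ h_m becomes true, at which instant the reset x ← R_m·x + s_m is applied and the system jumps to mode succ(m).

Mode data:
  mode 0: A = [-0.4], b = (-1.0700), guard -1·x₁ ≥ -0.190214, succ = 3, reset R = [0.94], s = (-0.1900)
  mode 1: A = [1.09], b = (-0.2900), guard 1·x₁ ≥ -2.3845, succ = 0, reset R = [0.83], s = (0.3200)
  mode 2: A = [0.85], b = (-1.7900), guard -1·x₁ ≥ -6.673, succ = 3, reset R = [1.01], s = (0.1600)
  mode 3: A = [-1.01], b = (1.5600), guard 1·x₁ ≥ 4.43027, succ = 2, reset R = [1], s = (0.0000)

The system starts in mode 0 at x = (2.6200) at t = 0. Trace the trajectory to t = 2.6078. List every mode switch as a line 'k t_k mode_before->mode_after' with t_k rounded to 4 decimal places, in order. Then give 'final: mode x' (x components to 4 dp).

Mode 0: guard c·x = -0.1902 hit at Δt = 1.5353 (t = 1.5353), x⁻ = (0.1902) → reset → x⁺ = (-0.0112), jump to mode 3
Mode 3: flow for 1.0725 to horizon, guard not reached → x = (1.0179)

1 1.5353 0->3
final: 3 1.0179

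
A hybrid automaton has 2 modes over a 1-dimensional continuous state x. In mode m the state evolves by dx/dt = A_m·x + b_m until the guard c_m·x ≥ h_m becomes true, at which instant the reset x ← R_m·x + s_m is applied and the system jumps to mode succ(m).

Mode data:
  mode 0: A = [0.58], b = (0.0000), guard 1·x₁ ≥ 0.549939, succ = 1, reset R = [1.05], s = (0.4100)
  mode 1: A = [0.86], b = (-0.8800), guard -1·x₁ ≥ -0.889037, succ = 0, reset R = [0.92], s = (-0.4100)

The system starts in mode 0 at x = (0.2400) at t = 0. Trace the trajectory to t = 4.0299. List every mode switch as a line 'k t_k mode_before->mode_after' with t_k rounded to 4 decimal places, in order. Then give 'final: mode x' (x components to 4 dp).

Mode 0: guard c·x = 0.5499 hit at Δt = 1.4296 (t = 1.4296), x⁻ = (0.5499) → reset → x⁺ = (0.9874), jump to mode 1
Mode 1: guard c·x = -0.8890 hit at Δt = 1.5360 (t = 2.9656), x⁻ = (0.8890) → reset → x⁺ = (0.4079), jump to mode 0
Mode 0: guard c·x = 0.5499 hit at Δt = 0.5151 (t = 3.4807), x⁻ = (0.5499) → reset → x⁺ = (0.9874), jump to mode 1
Mode 1: flow for 0.5492 to horizon, guard not reached → x = (0.9658)

1 1.4296 0->1
2 2.9656 1->0
3 3.4807 0->1
final: 1 0.9658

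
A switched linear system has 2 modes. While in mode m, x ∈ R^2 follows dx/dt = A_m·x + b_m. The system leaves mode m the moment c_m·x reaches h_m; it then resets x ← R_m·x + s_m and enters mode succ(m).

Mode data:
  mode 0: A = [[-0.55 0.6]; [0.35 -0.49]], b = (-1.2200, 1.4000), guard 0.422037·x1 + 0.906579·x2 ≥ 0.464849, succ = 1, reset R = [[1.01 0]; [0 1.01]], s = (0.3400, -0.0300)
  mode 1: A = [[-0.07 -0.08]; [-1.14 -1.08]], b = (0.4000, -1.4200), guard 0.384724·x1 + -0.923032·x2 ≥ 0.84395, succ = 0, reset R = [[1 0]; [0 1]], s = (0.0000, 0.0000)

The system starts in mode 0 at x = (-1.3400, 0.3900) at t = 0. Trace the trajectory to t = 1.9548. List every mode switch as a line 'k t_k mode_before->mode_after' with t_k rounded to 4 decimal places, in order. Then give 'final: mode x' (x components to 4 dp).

1 1.3966 0->1
final: 1 -0.7662 0.4260

Mode 0: guard c·x = 0.4648 hit at Δt = 1.3966 (t = 1.3966), x⁻ = (-1.3174, 1.1261) → reset → x⁺ = (-0.9906, 1.1073), jump to mode 1
Mode 1: flow for 0.5582 to horizon, guard not reached → x = (-0.7662, 0.4260)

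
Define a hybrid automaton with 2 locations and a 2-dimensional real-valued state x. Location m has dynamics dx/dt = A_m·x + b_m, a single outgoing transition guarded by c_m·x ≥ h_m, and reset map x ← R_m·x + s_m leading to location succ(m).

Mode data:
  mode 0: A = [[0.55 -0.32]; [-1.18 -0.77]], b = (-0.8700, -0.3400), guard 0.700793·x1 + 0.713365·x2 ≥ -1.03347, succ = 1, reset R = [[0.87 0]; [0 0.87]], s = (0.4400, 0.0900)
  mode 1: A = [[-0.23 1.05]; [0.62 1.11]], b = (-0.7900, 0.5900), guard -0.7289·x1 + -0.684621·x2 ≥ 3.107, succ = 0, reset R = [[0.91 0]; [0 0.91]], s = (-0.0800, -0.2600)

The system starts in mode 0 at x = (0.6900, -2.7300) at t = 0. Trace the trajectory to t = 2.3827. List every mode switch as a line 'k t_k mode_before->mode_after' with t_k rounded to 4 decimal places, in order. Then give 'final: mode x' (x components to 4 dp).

Mode 0: guard c·x = -1.0335 hit at Δt = 0.5948 (t = 0.5948), x⁻ = (0.9124, -2.3450) → reset → x⁺ = (1.2338, -1.9502), jump to mode 1
Mode 1: guard c·x = 3.1070 hit at Δt = 0.6772 (t = 1.2720), x⁻ = (-1.0937, -3.3738) → reset → x⁺ = (-1.0753, -3.3302), jump to mode 0
Mode 0: flow for 1.1107 to horizon, guard not reached → x = (-2.4106, -0.1905)

1 0.5948 0->1
2 1.2720 1->0
final: 0 -2.4106 -0.1905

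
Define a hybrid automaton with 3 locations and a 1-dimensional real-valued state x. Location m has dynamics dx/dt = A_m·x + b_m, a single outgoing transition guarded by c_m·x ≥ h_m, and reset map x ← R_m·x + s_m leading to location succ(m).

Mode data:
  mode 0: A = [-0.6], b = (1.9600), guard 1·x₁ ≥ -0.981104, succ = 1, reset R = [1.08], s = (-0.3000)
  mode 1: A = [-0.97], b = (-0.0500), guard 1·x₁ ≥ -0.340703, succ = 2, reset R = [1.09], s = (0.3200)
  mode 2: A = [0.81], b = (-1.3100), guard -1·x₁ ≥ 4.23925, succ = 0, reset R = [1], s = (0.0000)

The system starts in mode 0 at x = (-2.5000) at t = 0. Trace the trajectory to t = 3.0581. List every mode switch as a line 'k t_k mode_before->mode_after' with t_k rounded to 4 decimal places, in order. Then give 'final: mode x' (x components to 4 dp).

1 0.5095 0->1
2 2.0655 1->2
final: 2 -2.1113

Mode 0: guard c·x = -0.9811 hit at Δt = 0.5095 (t = 0.5095), x⁻ = (-0.9811) → reset → x⁺ = (-1.3596), jump to mode 1
Mode 1: guard c·x = -0.3407 hit at Δt = 1.5560 (t = 2.0655), x⁻ = (-0.3407) → reset → x⁺ = (-0.0514), jump to mode 2
Mode 2: flow for 0.9926 to horizon, guard not reached → x = (-2.1113)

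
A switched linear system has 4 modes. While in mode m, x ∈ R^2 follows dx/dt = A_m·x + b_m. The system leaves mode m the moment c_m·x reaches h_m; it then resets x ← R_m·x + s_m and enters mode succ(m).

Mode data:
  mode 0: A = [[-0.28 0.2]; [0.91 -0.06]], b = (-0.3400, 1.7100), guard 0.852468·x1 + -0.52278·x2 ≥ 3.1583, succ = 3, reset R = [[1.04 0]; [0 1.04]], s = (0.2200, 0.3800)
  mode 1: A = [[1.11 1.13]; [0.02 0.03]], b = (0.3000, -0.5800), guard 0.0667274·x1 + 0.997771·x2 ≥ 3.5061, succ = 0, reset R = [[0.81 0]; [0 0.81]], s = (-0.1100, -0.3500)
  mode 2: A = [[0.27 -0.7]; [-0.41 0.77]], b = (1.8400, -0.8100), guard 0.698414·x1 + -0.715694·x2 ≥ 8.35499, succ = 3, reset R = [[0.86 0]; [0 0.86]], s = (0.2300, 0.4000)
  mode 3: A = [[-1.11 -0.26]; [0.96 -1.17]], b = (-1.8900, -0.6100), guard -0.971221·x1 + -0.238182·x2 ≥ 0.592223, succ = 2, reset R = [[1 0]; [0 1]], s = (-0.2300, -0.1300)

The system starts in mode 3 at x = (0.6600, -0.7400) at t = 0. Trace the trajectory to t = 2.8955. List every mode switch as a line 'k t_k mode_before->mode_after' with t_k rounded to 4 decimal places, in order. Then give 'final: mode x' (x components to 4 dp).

1 0.6286 3->2
2 2.1312 2->3
final: 3 1.4850 -0.9496

Mode 3: guard c·x = 0.5922 hit at Δt = 0.6286 (t = 0.6286), x⁻ = (-0.4534, -0.6375) → reset → x⁺ = (-0.6834, -0.7675), jump to mode 2
Mode 2: guard c·x = 8.3550 hit at Δt = 1.5026 (t = 2.1312), x⁻ = (5.6224, -6.1873) → reset → x⁺ = (5.0652, -4.9211), jump to mode 3
Mode 3: flow for 0.7643 to horizon, guard not reached → x = (1.4850, -0.9496)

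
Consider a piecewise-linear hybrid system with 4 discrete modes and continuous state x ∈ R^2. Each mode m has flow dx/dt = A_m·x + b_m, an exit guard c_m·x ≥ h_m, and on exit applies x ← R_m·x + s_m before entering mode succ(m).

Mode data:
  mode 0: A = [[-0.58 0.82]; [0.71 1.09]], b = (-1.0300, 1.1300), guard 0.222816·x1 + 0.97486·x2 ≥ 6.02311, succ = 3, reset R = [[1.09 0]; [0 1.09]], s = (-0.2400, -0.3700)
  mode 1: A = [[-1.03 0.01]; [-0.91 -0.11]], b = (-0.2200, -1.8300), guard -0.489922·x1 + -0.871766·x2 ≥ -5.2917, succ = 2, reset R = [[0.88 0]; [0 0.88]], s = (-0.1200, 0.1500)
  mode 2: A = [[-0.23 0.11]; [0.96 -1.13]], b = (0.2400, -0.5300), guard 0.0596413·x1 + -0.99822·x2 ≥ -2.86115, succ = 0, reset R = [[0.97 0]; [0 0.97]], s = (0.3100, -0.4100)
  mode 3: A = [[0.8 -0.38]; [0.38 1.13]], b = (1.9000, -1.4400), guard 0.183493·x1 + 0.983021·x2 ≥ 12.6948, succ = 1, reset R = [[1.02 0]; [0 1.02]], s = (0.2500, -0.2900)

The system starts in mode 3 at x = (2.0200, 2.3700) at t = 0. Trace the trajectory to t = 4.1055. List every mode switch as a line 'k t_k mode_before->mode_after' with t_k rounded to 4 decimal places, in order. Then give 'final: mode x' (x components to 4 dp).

1 1.4291 3->1
2 2.4850 1->2
3 2.9890 2->0
4 3.4324 0->3
final: 3 3.3113 11.9396

Mode 3: guard c·x = 12.6948 hit at Δt = 1.4291 (t = 1.4291), x⁻ = (6.5079, 11.6993) → reset → x⁺ = (6.8880, 11.6433), jump to mode 1
Mode 1: guard c·x = -5.2917 hit at Δt = 1.0559 (t = 2.4850), x⁻ = (2.2263, 4.8189) → reset → x⁺ = (1.8391, 4.3907), jump to mode 2
Mode 2: guard c·x = -2.8611 hit at Δt = 0.5040 (t = 2.9890), x⁻ = (1.9406, 2.9822) → reset → x⁺ = (2.1924, 2.4827), jump to mode 0
Mode 0: guard c·x = 6.0231 hit at Δt = 0.4434 (t = 3.4324), x⁻ = (2.5652, 5.5921) → reset → x⁺ = (2.5561, 5.7254), jump to mode 3
Mode 3: flow for 0.6731 to horizon, guard not reached → x = (3.3113, 11.9396)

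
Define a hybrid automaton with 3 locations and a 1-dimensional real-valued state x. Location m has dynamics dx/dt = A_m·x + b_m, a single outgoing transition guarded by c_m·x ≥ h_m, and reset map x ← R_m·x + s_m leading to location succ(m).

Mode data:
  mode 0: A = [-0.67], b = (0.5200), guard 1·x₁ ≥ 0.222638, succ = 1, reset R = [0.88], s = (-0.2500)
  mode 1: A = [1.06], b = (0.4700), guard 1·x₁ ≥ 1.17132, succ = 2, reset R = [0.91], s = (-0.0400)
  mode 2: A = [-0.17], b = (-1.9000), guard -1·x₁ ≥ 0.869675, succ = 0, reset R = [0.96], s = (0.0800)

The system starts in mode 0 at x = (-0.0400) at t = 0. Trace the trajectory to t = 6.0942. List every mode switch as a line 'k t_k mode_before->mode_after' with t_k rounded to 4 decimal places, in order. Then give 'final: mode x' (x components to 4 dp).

Mode 0: guard c·x = 0.2226 hit at Δt = 0.5796 (t = 0.5796), x⁻ = (0.2226) → reset → x⁺ = (-0.0541), jump to mode 1
Mode 1: guard c·x = 1.1713 hit at Δt = 1.3420 (t = 1.9216), x⁻ = (1.1713) → reset → x⁺ = (1.0259), jump to mode 2
Mode 2: guard c·x = 0.8697 hit at Δt = 0.9931 (t = 2.9147), x⁻ = (-0.8697) → reset → x⁺ = (-0.7549), jump to mode 0
Mode 0: guard c·x = 0.2226 hit at Δt = 1.5186 (t = 4.4333), x⁻ = (0.2226) → reset → x⁺ = (-0.0541), jump to mode 1
Mode 1: guard c·x = 1.1713 hit at Δt = 1.3420 (t = 5.7753), x⁻ = (1.1713) → reset → x⁺ = (1.0259), jump to mode 2
Mode 2: flow for 0.3189 to horizon, guard not reached → x = (0.3820)

1 0.5796 0->1
2 1.9216 1->2
3 2.9147 2->0
4 4.4333 0->1
5 5.7753 1->2
final: 2 0.3820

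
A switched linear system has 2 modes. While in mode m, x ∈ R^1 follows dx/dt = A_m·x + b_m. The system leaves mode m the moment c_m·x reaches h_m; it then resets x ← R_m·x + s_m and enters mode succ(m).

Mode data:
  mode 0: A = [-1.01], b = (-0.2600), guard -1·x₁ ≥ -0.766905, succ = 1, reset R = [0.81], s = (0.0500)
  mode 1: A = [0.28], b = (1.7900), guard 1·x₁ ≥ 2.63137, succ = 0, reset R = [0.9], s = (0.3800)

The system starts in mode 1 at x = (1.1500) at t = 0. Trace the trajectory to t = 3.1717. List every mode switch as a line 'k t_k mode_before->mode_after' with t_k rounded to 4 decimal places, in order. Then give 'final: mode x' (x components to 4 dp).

1 0.6404 1->0
2 1.7062 0->1
3 2.5808 1->0
final: 0 1.3974

Mode 1: guard c·x = 2.6314 hit at Δt = 0.6404 (t = 0.6404), x⁻ = (2.6314) → reset → x⁺ = (2.7482), jump to mode 0
Mode 0: guard c·x = -0.7669 hit at Δt = 1.0658 (t = 1.7062), x⁻ = (0.7669) → reset → x⁺ = (0.6712), jump to mode 1
Mode 1: guard c·x = 2.6314 hit at Δt = 0.8746 (t = 2.5808), x⁻ = (2.6314) → reset → x⁺ = (2.7482), jump to mode 0
Mode 0: flow for 0.5909 to horizon, guard not reached → x = (1.3974)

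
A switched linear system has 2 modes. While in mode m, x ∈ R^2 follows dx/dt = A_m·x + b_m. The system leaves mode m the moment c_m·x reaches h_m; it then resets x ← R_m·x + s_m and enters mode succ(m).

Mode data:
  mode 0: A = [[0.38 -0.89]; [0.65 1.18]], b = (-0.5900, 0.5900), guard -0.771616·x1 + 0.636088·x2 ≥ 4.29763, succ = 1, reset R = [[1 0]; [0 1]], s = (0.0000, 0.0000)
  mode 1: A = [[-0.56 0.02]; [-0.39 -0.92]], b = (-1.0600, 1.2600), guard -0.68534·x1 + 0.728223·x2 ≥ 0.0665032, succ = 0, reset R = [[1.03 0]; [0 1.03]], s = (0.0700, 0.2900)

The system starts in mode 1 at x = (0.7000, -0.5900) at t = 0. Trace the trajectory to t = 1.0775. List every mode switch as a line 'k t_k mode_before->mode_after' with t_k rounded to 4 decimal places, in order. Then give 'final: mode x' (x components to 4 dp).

1 0.5338 1->0
final: 0 -0.6350 1.1382

Mode 1: guard c·x = 0.0665 hit at Δt = 0.5338 (t = 0.5338), x⁻ = (0.0282, 0.1178) → reset → x⁺ = (0.0990, 0.4114), jump to mode 0
Mode 0: flow for 0.5437 to horizon, guard not reached → x = (-0.6350, 1.1382)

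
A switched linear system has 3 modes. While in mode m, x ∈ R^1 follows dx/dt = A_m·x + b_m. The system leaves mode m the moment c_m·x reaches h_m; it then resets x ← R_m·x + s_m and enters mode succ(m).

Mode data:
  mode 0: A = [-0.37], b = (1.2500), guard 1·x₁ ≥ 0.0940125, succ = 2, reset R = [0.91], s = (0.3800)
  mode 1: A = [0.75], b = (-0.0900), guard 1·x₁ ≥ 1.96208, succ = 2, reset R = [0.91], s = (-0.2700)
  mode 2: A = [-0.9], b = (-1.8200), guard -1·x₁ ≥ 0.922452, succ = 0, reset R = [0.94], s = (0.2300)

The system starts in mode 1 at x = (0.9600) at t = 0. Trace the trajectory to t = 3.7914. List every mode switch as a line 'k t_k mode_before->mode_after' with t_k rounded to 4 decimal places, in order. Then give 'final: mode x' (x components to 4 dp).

1 1.0470 1->2
2 2.3452 2->0
3 2.8884 0->2
final: 2 -0.9185

Mode 1: guard c·x = 1.9621 hit at Δt = 1.0470 (t = 1.0470), x⁻ = (1.9621) → reset → x⁺ = (1.5155), jump to mode 2
Mode 2: guard c·x = 0.9225 hit at Δt = 1.2982 (t = 2.3452), x⁻ = (-0.9225) → reset → x⁺ = (-0.6371), jump to mode 0
Mode 0: guard c·x = 0.0940 hit at Δt = 0.5432 (t = 2.8884), x⁻ = (0.0940) → reset → x⁺ = (0.4656), jump to mode 2
Mode 2: flow for 0.9030 to horizon, guard not reached → x = (-0.9185)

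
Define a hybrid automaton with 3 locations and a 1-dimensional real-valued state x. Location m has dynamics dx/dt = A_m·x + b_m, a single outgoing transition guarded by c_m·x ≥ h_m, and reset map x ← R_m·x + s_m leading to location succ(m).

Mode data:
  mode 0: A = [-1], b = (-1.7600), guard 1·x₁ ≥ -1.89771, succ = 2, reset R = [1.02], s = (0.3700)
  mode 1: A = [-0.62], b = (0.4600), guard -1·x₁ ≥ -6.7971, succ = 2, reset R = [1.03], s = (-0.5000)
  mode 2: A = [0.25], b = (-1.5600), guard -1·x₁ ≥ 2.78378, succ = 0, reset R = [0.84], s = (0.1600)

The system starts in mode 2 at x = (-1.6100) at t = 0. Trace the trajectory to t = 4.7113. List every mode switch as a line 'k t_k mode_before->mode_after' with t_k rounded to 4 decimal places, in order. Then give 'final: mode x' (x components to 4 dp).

1 0.5574 2->0
2 1.6686 0->2
3 2.2487 2->0
4 3.3599 0->2
5 3.9400 2->0
final: 0 -1.9535

Mode 2: guard c·x = 2.7838 hit at Δt = 0.5574 (t = 0.5574), x⁻ = (-2.7838) → reset → x⁺ = (-2.1784), jump to mode 0
Mode 0: guard c·x = -1.8977 hit at Δt = 1.1112 (t = 1.6686), x⁻ = (-1.8977) → reset → x⁺ = (-1.5657), jump to mode 2
Mode 2: guard c·x = 2.7838 hit at Δt = 0.5801 (t = 2.2487), x⁻ = (-2.7838) → reset → x⁺ = (-2.1784), jump to mode 0
Mode 0: guard c·x = -1.8977 hit at Δt = 1.1112 (t = 3.3599), x⁻ = (-1.8977) → reset → x⁺ = (-1.5657), jump to mode 2
Mode 2: guard c·x = 2.7838 hit at Δt = 0.5801 (t = 3.9400), x⁻ = (-2.7838) → reset → x⁺ = (-2.1784), jump to mode 0
Mode 0: flow for 0.7713 to horizon, guard not reached → x = (-1.9535)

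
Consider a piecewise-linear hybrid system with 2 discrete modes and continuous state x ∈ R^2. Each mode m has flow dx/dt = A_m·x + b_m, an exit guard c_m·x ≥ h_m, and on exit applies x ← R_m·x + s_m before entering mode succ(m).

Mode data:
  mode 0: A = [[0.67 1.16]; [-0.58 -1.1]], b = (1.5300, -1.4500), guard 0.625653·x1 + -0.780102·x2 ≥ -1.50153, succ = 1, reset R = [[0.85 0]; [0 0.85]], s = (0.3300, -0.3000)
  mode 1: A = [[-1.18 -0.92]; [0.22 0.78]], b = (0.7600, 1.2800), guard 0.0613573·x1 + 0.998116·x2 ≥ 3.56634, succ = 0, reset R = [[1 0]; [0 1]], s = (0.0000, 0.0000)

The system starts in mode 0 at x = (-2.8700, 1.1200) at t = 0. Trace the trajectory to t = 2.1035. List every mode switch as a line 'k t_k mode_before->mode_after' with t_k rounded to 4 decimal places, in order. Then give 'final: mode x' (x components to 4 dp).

1 1.2287 0->1
final: 1 -0.3874 1.1815

Mode 0: guard c·x = -1.5015 hit at Δt = 1.2287 (t = 1.2287), x⁻ = (-2.1088, 0.2335) → reset → x⁺ = (-1.4625, -0.1015), jump to mode 1
Mode 1: flow for 0.8748 to horizon, guard not reached → x = (-0.3874, 1.1815)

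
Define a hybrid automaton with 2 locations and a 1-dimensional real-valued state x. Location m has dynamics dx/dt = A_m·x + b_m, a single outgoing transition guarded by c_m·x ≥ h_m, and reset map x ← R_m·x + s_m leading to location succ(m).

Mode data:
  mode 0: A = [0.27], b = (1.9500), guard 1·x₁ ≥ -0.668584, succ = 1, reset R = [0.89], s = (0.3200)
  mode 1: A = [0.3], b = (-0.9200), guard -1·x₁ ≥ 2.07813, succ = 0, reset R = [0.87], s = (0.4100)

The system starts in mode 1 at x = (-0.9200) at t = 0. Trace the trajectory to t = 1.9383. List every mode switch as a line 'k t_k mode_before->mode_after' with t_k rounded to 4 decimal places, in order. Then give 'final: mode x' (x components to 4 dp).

1 0.8501 1->0
2 1.2871 0->1
final: 1 -0.9960

Mode 1: guard c·x = 2.0781 hit at Δt = 0.8501 (t = 0.8501), x⁻ = (-2.0781) → reset → x⁺ = (-1.3980), jump to mode 0
Mode 0: guard c·x = -0.6686 hit at Δt = 0.4370 (t = 1.2871), x⁻ = (-0.6686) → reset → x⁺ = (-0.2750), jump to mode 1
Mode 1: flow for 0.6512 to horizon, guard not reached → x = (-0.9960)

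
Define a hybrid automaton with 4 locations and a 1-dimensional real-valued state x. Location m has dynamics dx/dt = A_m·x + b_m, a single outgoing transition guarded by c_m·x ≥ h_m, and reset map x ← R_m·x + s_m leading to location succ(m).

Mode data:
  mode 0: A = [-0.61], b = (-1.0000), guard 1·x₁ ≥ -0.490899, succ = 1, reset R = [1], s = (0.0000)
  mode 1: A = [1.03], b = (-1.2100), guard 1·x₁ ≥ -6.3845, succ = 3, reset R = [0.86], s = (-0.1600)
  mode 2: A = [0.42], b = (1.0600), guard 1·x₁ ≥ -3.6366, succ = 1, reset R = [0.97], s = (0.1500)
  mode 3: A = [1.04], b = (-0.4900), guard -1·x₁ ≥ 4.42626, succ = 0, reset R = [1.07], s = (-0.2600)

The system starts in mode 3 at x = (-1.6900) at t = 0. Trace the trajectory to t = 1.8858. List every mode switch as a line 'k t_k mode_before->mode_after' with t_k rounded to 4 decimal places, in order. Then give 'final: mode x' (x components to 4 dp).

Mode 3: guard c·x = 4.4263 hit at Δt = 0.7866 (t = 0.7866), x⁻ = (-4.4263) → reset → x⁺ = (-4.9961), jump to mode 0
Mode 0: flow for 1.0992 to horizon, guard not reached → x = (-3.3561)

1 0.7866 3->0
final: 0 -3.3561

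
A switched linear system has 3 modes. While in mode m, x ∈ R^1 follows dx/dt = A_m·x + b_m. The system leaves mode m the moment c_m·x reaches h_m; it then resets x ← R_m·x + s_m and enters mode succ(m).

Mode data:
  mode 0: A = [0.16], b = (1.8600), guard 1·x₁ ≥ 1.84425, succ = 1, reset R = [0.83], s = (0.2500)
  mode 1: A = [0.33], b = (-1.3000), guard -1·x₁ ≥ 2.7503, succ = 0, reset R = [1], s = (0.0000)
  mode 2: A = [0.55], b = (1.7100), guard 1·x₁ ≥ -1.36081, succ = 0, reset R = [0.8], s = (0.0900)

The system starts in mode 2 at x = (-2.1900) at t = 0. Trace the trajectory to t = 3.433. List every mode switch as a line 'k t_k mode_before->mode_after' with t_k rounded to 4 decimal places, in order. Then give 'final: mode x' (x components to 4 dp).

1 1.1691 2->0
2 2.6508 0->1
final: 1 1.1450

Mode 2: guard c·x = -1.3608 hit at Δt = 1.1691 (t = 1.1691), x⁻ = (-1.3608) → reset → x⁺ = (-0.9986), jump to mode 0
Mode 0: guard c·x = 1.8442 hit at Δt = 1.4817 (t = 2.6508), x⁻ = (1.8442) → reset → x⁺ = (1.7807), jump to mode 1
Mode 1: flow for 0.7822 to horizon, guard not reached → x = (1.1450)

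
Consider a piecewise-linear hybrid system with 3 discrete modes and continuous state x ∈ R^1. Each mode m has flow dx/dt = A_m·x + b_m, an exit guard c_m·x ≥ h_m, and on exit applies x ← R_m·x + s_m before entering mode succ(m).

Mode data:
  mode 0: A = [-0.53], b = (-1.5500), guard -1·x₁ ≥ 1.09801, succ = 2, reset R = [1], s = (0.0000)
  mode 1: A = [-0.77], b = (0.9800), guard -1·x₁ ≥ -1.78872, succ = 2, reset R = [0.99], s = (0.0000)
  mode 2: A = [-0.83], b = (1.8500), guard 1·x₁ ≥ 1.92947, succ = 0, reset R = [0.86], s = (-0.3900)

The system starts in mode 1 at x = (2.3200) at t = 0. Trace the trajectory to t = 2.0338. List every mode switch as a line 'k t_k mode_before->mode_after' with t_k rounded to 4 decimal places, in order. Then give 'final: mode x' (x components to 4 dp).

Mode 1: guard c·x = -1.7887 hit at Δt = 0.9193 (t = 0.9193), x⁻ = (1.7887) → reset → x⁺ = (1.7708), jump to mode 2
Mode 2: guard c·x = 1.9295 hit at Δt = 0.5122 (t = 1.4315), x⁻ = (1.9295) → reset → x⁺ = (1.2693), jump to mode 0
Mode 0: flow for 0.6023 to horizon, guard not reached → x = (0.1232)

1 0.9193 1->2
2 1.4315 2->0
final: 0 0.1232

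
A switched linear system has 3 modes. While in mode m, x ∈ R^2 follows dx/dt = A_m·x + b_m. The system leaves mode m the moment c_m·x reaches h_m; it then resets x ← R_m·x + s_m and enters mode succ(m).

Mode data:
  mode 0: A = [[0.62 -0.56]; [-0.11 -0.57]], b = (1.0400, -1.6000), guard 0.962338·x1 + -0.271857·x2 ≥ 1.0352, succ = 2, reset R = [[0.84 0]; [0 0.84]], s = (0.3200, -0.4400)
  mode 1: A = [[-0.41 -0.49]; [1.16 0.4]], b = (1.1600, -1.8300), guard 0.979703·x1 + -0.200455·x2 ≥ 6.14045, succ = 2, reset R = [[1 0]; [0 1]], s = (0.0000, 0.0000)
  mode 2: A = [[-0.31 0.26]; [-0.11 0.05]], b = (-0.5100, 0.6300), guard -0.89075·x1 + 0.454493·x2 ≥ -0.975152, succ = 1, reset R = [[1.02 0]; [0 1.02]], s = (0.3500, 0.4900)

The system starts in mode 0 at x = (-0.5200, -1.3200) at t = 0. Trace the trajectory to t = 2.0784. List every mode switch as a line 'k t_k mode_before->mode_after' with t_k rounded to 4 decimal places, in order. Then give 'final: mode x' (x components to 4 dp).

1 0.5832 0->2
2 1.0800 2->1
final: 1 2.0884 -2.1842

Mode 0: guard c·x = 1.0352 hit at Δt = 0.5832 (t = 0.5832), x⁻ = (0.5837, -1.7415) → reset → x⁺ = (0.8103, -1.9029), jump to mode 2
Mode 2: guard c·x = -0.9752 hit at Δt = 0.4968 (t = 1.0800), x⁻ = (0.2464, -1.6626) → reset → x⁺ = (0.6014, -1.2058), jump to mode 1
Mode 1: flow for 0.9984 to horizon, guard not reached → x = (2.0884, -2.1842)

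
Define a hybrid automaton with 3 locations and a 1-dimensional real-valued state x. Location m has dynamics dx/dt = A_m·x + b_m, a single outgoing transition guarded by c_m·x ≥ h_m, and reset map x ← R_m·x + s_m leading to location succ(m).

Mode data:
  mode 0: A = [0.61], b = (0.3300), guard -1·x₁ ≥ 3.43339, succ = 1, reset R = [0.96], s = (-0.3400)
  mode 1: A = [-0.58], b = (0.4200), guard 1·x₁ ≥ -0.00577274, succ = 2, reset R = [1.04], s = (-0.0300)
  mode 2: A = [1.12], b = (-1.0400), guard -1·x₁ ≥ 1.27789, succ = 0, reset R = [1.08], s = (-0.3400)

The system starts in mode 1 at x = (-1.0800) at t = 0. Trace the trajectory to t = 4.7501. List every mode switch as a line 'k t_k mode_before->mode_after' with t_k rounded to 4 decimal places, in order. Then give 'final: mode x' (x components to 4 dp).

Mode 1: guard c·x = -0.0058 hit at Δt = 1.5602 (t = 1.5602), x⁻ = (-0.0058) → reset → x⁺ = (-0.0360), jump to mode 2
Mode 2: guard c·x = 1.2779 hit at Δt = 0.7388 (t = 2.2990), x⁻ = (-1.2779) → reset → x⁺ = (-1.7201), jump to mode 0
Mode 0: guard c·x = 3.4334 hit at Δt = 1.4710 (t = 3.7700), x⁻ = (-3.4334) → reset → x⁺ = (-3.6361), jump to mode 1
Mode 1: flow for 0.9801 to horizon, guard not reached → x = (-1.7455)

1 1.5602 1->2
2 2.2990 2->0
3 3.7700 0->1
final: 1 -1.7455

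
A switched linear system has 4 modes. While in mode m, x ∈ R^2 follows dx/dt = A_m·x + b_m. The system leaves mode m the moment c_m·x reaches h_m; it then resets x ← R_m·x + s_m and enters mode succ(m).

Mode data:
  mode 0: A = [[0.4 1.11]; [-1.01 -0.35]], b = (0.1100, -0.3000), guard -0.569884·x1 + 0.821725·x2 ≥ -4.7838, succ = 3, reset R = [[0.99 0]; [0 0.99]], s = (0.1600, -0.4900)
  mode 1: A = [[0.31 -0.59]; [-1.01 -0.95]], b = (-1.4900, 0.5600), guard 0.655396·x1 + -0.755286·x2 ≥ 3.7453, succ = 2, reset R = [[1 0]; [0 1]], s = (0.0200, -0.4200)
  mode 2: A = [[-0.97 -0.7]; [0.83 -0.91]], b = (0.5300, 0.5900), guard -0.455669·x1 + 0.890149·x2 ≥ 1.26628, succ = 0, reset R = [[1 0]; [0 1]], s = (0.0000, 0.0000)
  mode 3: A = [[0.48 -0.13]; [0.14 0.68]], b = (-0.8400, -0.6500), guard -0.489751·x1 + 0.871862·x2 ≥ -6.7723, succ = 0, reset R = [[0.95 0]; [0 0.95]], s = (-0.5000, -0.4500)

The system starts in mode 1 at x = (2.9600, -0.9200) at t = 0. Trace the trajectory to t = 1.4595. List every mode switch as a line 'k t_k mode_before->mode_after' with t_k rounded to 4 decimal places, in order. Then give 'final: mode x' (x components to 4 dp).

1 1.0343 1->2
final: 2 2.7520 -0.5731

Mode 1: guard c·x = 3.7453 hit at Δt = 1.0343 (t = 1.0343), x⁻ = (3.3503, -2.0516) → reset → x⁺ = (3.3703, -2.4716), jump to mode 2
Mode 2: flow for 0.4252 to horizon, guard not reached → x = (2.7520, -0.5731)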